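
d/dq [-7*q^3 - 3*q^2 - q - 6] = -21*q^2 - 6*q - 1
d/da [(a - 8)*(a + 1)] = 2*a - 7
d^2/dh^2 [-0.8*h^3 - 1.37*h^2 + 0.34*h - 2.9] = -4.8*h - 2.74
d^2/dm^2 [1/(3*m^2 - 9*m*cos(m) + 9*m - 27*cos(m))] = (-(m^2 - 3*m*cos(m) + 3*m - 9*cos(m))*(3*m*cos(m) + 6*sin(m) + 9*cos(m) + 2) + 2*(3*m*sin(m) + 2*m + 9*sin(m) - 3*cos(m) + 3)^2)/(3*(m + 3)^3*(m - 3*cos(m))^3)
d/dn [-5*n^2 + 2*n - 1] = 2 - 10*n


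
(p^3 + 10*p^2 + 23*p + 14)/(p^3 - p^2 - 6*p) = (p^2 + 8*p + 7)/(p*(p - 3))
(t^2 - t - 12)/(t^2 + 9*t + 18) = (t - 4)/(t + 6)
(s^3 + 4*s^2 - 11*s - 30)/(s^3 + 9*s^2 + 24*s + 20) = (s - 3)/(s + 2)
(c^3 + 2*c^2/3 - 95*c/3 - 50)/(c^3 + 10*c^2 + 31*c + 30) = (c^2 - 13*c/3 - 10)/(c^2 + 5*c + 6)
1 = 1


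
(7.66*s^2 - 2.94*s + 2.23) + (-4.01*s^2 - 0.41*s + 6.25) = 3.65*s^2 - 3.35*s + 8.48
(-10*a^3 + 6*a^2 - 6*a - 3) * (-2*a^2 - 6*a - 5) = 20*a^5 + 48*a^4 + 26*a^3 + 12*a^2 + 48*a + 15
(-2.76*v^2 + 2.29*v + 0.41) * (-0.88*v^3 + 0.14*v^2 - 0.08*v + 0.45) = 2.4288*v^5 - 2.4016*v^4 + 0.1806*v^3 - 1.3678*v^2 + 0.9977*v + 0.1845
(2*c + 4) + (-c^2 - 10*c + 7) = -c^2 - 8*c + 11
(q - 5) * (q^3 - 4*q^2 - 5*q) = q^4 - 9*q^3 + 15*q^2 + 25*q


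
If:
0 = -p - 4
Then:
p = -4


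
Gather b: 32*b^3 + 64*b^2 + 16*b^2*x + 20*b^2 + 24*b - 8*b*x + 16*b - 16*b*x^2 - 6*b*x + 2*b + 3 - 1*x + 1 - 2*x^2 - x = 32*b^3 + b^2*(16*x + 84) + b*(-16*x^2 - 14*x + 42) - 2*x^2 - 2*x + 4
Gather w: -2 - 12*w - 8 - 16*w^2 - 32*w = -16*w^2 - 44*w - 10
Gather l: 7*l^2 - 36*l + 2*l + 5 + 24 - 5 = 7*l^2 - 34*l + 24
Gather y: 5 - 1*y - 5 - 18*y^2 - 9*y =-18*y^2 - 10*y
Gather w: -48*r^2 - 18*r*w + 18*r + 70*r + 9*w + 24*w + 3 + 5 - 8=-48*r^2 + 88*r + w*(33 - 18*r)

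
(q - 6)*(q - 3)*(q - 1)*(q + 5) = q^4 - 5*q^3 - 23*q^2 + 117*q - 90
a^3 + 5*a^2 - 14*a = a*(a - 2)*(a + 7)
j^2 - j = j*(j - 1)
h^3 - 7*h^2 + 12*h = h*(h - 4)*(h - 3)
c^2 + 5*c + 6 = (c + 2)*(c + 3)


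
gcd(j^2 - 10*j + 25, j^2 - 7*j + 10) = j - 5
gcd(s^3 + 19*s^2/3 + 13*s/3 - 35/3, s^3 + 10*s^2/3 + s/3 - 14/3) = s^2 + 4*s/3 - 7/3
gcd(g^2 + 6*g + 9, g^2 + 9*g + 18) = g + 3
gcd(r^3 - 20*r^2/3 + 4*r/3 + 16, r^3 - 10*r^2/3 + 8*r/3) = r - 2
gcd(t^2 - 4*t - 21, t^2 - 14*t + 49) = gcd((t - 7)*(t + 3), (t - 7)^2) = t - 7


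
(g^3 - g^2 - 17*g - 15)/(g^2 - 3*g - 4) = (g^2 - 2*g - 15)/(g - 4)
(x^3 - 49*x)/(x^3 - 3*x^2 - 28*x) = (x + 7)/(x + 4)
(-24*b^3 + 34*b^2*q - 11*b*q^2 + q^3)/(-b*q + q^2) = 24*b^2/q - 10*b + q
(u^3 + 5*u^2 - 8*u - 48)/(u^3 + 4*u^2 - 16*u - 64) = (u - 3)/(u - 4)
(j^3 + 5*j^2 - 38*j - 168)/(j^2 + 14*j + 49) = (j^2 - 2*j - 24)/(j + 7)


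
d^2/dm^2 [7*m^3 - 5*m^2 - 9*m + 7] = 42*m - 10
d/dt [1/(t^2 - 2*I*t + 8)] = 2*(-t + I)/(t^2 - 2*I*t + 8)^2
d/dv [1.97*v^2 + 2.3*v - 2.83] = 3.94*v + 2.3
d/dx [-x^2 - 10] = -2*x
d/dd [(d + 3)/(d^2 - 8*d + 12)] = (d^2 - 8*d - 2*(d - 4)*(d + 3) + 12)/(d^2 - 8*d + 12)^2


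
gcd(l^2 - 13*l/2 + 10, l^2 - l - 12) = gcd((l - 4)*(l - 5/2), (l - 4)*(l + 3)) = l - 4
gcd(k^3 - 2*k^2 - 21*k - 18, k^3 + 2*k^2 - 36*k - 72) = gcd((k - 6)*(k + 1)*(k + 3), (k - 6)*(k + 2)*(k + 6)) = k - 6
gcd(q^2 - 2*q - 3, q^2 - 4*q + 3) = q - 3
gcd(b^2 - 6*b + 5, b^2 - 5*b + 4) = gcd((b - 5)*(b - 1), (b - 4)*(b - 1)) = b - 1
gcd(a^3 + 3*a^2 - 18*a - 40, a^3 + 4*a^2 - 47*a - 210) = a + 5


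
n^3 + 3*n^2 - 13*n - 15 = (n - 3)*(n + 1)*(n + 5)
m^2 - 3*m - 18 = (m - 6)*(m + 3)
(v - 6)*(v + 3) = v^2 - 3*v - 18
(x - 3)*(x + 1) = x^2 - 2*x - 3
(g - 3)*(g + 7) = g^2 + 4*g - 21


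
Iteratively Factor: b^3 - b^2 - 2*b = (b)*(b^2 - b - 2) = b*(b - 2)*(b + 1)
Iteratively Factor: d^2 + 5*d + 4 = (d + 4)*(d + 1)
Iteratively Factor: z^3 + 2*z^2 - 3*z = (z + 3)*(z^2 - z) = z*(z + 3)*(z - 1)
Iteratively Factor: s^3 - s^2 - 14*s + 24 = (s + 4)*(s^2 - 5*s + 6) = (s - 3)*(s + 4)*(s - 2)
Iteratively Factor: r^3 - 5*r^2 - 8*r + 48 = (r + 3)*(r^2 - 8*r + 16) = (r - 4)*(r + 3)*(r - 4)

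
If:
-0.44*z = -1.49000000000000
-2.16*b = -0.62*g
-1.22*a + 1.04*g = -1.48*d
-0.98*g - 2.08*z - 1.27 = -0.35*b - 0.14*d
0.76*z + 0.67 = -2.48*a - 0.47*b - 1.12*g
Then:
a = 2.83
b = -2.34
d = 8.07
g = -8.17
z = 3.39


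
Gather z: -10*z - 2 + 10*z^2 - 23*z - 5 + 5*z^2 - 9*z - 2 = 15*z^2 - 42*z - 9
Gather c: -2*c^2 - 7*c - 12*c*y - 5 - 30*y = -2*c^2 + c*(-12*y - 7) - 30*y - 5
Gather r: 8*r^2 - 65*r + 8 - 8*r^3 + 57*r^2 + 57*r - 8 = -8*r^3 + 65*r^2 - 8*r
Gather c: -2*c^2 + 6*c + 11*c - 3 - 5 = -2*c^2 + 17*c - 8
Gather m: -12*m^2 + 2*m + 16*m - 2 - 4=-12*m^2 + 18*m - 6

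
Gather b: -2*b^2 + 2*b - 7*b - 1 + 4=-2*b^2 - 5*b + 3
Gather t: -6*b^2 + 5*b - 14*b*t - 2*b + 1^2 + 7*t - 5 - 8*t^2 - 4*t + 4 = -6*b^2 + 3*b - 8*t^2 + t*(3 - 14*b)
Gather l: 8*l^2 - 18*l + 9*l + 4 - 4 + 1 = 8*l^2 - 9*l + 1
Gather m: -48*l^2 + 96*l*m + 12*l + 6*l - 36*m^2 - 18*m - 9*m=-48*l^2 + 18*l - 36*m^2 + m*(96*l - 27)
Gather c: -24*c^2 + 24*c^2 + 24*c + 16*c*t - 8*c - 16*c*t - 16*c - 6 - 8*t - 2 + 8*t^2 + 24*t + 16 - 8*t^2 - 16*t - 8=0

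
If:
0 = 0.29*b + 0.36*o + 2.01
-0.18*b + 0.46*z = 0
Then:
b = 2.55555555555556*z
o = -2.05864197530864*z - 5.58333333333333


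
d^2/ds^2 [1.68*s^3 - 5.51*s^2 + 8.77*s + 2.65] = 10.08*s - 11.02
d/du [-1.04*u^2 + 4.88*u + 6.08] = 4.88 - 2.08*u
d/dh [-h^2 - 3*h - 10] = -2*h - 3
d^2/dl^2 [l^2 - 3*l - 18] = 2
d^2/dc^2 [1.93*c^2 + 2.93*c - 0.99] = 3.86000000000000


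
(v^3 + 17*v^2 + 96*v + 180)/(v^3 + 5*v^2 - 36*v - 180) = (v + 6)/(v - 6)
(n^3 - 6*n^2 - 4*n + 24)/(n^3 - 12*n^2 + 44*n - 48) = (n + 2)/(n - 4)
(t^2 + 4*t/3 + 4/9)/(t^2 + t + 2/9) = (3*t + 2)/(3*t + 1)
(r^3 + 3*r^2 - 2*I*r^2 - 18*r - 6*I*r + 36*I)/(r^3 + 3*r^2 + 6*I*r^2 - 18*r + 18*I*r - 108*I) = (r - 2*I)/(r + 6*I)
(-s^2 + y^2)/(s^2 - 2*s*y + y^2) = (s + y)/(-s + y)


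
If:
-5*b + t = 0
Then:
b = t/5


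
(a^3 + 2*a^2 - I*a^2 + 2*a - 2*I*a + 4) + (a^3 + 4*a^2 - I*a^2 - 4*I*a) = 2*a^3 + 6*a^2 - 2*I*a^2 + 2*a - 6*I*a + 4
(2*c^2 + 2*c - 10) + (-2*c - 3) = 2*c^2 - 13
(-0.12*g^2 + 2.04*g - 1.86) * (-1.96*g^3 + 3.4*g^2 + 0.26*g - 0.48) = 0.2352*g^5 - 4.4064*g^4 + 10.5504*g^3 - 5.736*g^2 - 1.4628*g + 0.8928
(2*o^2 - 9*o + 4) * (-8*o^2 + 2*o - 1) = -16*o^4 + 76*o^3 - 52*o^2 + 17*o - 4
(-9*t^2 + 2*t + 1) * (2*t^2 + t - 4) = -18*t^4 - 5*t^3 + 40*t^2 - 7*t - 4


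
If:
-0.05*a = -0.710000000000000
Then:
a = 14.20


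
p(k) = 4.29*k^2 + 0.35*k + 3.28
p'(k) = 8.58*k + 0.35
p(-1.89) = 17.94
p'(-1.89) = -15.87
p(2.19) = 24.62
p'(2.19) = 19.14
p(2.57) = 32.51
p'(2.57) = 22.40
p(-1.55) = 13.04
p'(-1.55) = -12.95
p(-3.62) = 58.23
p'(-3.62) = -30.71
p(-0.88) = 6.29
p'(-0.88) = -7.20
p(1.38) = 11.93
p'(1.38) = 12.19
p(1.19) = 9.77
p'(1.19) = 10.56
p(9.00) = 353.92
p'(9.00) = 77.57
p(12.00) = 625.24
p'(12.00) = 103.31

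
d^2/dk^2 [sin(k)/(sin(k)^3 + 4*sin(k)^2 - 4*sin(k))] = 2*(-2*sin(k)^4 - 6*sin(k)^3 - 13*sin(k)^2 + 4*sin(k) + 20)/(sin(k)^2 + 4*sin(k) - 4)^3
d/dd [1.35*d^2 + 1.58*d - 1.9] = 2.7*d + 1.58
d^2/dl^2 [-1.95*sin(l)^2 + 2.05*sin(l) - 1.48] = -2.05*sin(l) - 3.9*cos(2*l)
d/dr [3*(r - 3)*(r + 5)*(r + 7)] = 9*r^2 + 54*r - 3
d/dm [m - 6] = 1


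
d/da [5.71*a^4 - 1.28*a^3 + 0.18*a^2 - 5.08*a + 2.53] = 22.84*a^3 - 3.84*a^2 + 0.36*a - 5.08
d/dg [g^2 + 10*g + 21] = 2*g + 10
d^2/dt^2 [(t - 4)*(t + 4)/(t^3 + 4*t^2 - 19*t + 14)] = 2*(t^6 - 39*t^4 - 534*t^3 - 24*t^2 + 4320*t - 4684)/(t^9 + 12*t^8 - 9*t^7 - 350*t^6 + 507*t^5 + 3408*t^4 - 12655*t^3 + 17514*t^2 - 11172*t + 2744)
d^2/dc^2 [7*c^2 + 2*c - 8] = 14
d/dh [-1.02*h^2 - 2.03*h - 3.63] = -2.04*h - 2.03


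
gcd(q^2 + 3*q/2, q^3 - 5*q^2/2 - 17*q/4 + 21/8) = q + 3/2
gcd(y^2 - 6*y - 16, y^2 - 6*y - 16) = y^2 - 6*y - 16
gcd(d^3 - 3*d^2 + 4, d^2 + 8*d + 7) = d + 1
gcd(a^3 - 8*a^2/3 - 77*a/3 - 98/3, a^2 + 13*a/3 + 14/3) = a^2 + 13*a/3 + 14/3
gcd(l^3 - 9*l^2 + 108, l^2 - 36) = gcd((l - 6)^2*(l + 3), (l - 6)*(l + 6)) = l - 6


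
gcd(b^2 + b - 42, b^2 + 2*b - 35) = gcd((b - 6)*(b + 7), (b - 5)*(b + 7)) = b + 7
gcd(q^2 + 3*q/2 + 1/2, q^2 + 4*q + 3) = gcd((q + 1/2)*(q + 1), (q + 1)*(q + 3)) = q + 1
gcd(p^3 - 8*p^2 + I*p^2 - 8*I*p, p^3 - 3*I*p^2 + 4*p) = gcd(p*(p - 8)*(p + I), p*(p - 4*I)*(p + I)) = p^2 + I*p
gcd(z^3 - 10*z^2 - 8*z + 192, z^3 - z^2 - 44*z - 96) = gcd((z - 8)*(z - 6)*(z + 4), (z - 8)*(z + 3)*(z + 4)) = z^2 - 4*z - 32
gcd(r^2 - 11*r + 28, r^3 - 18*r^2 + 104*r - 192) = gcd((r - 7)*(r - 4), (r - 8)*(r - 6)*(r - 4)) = r - 4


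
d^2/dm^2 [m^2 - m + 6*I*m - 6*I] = 2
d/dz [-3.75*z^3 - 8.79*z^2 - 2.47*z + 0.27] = -11.25*z^2 - 17.58*z - 2.47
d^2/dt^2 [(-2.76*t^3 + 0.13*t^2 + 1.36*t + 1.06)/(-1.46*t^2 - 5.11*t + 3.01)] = (-7.105427357601e-15*t^5 + 164.538788*t^3 - 271.69578*t^2 + 66.725904*t - 108.866422)/(3.112136*t^6 + 32.677428*t^5 + 95.12265*t^4 - 1.30560499999996*t^3 - 196.109025*t^2 + 138.891333*t - 27.270901)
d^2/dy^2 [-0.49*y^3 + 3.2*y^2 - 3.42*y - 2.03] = 6.4 - 2.94*y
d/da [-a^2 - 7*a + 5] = -2*a - 7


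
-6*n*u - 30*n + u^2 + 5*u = (-6*n + u)*(u + 5)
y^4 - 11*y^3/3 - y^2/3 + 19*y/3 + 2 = (y - 3)*(y - 2)*(y + 1/3)*(y + 1)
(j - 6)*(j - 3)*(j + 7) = j^3 - 2*j^2 - 45*j + 126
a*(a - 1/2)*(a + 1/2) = a^3 - a/4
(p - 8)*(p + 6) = p^2 - 2*p - 48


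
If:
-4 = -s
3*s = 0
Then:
No Solution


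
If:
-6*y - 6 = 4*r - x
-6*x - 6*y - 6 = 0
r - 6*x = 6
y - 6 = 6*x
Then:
No Solution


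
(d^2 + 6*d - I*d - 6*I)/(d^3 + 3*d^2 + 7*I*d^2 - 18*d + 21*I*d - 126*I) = (d - I)/(d^2 + d*(-3 + 7*I) - 21*I)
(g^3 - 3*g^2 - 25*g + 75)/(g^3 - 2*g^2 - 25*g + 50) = (g - 3)/(g - 2)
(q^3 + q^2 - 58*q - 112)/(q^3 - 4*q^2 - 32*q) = (q^2 + 9*q + 14)/(q*(q + 4))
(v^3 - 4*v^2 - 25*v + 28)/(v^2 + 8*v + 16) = (v^2 - 8*v + 7)/(v + 4)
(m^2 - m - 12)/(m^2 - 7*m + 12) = (m + 3)/(m - 3)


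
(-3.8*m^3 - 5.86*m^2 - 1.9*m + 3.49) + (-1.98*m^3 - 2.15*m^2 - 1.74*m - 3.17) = -5.78*m^3 - 8.01*m^2 - 3.64*m + 0.32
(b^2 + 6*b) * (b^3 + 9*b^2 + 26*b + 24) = b^5 + 15*b^4 + 80*b^3 + 180*b^2 + 144*b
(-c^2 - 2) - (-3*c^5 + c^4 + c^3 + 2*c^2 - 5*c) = 3*c^5 - c^4 - c^3 - 3*c^2 + 5*c - 2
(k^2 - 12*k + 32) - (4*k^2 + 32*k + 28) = -3*k^2 - 44*k + 4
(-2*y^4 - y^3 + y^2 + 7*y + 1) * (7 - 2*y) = 4*y^5 - 12*y^4 - 9*y^3 - 7*y^2 + 47*y + 7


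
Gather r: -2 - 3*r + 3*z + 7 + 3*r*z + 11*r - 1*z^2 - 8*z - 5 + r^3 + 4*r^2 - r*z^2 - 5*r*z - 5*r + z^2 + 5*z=r^3 + 4*r^2 + r*(-z^2 - 2*z + 3)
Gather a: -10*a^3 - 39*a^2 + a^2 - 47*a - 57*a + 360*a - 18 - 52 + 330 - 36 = -10*a^3 - 38*a^2 + 256*a + 224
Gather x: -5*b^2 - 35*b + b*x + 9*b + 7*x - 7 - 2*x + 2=-5*b^2 - 26*b + x*(b + 5) - 5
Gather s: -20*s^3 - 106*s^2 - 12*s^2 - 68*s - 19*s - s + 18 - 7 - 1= -20*s^3 - 118*s^2 - 88*s + 10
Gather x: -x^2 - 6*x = -x^2 - 6*x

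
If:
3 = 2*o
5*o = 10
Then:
No Solution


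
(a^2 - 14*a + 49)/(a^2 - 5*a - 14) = (a - 7)/(a + 2)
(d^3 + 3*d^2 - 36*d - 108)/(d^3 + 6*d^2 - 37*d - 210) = (d^2 + 9*d + 18)/(d^2 + 12*d + 35)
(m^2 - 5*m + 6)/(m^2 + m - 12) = (m - 2)/(m + 4)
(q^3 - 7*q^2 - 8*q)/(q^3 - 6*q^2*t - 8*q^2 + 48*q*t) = (q + 1)/(q - 6*t)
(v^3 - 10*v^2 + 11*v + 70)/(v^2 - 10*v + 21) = (v^2 - 3*v - 10)/(v - 3)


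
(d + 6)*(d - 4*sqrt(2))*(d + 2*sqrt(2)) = d^3 - 2*sqrt(2)*d^2 + 6*d^2 - 12*sqrt(2)*d - 16*d - 96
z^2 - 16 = (z - 4)*(z + 4)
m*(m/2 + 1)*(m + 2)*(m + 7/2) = m^4/2 + 15*m^3/4 + 9*m^2 + 7*m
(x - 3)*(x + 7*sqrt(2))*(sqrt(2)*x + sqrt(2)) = sqrt(2)*x^3 - 2*sqrt(2)*x^2 + 14*x^2 - 28*x - 3*sqrt(2)*x - 42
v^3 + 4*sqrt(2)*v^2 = v^2*(v + 4*sqrt(2))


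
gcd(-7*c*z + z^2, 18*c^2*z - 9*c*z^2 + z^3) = z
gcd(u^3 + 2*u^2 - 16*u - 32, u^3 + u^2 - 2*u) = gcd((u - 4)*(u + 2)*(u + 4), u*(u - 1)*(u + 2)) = u + 2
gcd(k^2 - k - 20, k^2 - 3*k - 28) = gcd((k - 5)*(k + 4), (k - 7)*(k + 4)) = k + 4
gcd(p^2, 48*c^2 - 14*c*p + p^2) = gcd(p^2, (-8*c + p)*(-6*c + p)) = 1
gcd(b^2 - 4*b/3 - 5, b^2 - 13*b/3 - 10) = b + 5/3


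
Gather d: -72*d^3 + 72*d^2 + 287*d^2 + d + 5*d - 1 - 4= -72*d^3 + 359*d^2 + 6*d - 5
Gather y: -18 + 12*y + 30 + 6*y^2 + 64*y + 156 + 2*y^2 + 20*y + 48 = 8*y^2 + 96*y + 216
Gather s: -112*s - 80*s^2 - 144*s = -80*s^2 - 256*s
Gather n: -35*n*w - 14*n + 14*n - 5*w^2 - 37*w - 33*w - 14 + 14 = -35*n*w - 5*w^2 - 70*w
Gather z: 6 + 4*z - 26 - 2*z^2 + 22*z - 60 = -2*z^2 + 26*z - 80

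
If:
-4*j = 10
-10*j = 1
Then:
No Solution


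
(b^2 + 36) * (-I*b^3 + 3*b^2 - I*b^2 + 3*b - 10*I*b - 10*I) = -I*b^5 + 3*b^4 - I*b^4 + 3*b^3 - 46*I*b^3 + 108*b^2 - 46*I*b^2 + 108*b - 360*I*b - 360*I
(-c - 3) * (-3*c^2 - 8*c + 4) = 3*c^3 + 17*c^2 + 20*c - 12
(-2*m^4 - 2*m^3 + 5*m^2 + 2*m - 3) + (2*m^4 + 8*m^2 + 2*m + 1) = -2*m^3 + 13*m^2 + 4*m - 2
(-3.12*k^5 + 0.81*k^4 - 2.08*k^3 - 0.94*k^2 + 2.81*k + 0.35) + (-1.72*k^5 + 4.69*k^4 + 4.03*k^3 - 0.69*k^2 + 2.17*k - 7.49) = -4.84*k^5 + 5.5*k^4 + 1.95*k^3 - 1.63*k^2 + 4.98*k - 7.14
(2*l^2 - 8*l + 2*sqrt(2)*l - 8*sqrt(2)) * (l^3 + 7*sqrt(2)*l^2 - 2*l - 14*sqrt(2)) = 2*l^5 - 8*l^4 + 16*sqrt(2)*l^4 - 64*sqrt(2)*l^3 + 24*l^3 - 96*l^2 - 32*sqrt(2)*l^2 - 56*l + 128*sqrt(2)*l + 224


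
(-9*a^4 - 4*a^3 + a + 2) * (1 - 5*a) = 45*a^5 + 11*a^4 - 4*a^3 - 5*a^2 - 9*a + 2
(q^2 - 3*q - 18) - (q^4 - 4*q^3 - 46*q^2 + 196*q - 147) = -q^4 + 4*q^3 + 47*q^2 - 199*q + 129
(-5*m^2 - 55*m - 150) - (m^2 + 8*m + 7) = -6*m^2 - 63*m - 157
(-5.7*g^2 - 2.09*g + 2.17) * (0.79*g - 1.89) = -4.503*g^3 + 9.1219*g^2 + 5.6644*g - 4.1013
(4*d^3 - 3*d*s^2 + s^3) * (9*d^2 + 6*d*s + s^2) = 36*d^5 + 24*d^4*s - 23*d^3*s^2 - 9*d^2*s^3 + 3*d*s^4 + s^5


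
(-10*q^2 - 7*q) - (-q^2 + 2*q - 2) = -9*q^2 - 9*q + 2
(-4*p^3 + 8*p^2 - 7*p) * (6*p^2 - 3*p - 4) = -24*p^5 + 60*p^4 - 50*p^3 - 11*p^2 + 28*p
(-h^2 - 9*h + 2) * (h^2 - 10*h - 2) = -h^4 + h^3 + 94*h^2 - 2*h - 4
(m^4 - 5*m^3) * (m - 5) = m^5 - 10*m^4 + 25*m^3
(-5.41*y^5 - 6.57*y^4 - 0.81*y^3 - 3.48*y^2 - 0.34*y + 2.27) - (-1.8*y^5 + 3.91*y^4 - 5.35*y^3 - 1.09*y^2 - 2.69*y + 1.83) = -3.61*y^5 - 10.48*y^4 + 4.54*y^3 - 2.39*y^2 + 2.35*y + 0.44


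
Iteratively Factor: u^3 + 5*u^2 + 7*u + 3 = (u + 1)*(u^2 + 4*u + 3) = (u + 1)^2*(u + 3)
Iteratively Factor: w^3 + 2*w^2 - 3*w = (w + 3)*(w^2 - w) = (w - 1)*(w + 3)*(w)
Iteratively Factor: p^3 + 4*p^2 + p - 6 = (p + 2)*(p^2 + 2*p - 3) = (p - 1)*(p + 2)*(p + 3)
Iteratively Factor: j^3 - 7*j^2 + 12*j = (j - 4)*(j^2 - 3*j) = (j - 4)*(j - 3)*(j)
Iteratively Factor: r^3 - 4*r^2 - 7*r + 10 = (r - 1)*(r^2 - 3*r - 10) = (r - 1)*(r + 2)*(r - 5)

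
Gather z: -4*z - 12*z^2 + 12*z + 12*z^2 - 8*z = 0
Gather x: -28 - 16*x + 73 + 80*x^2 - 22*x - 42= 80*x^2 - 38*x + 3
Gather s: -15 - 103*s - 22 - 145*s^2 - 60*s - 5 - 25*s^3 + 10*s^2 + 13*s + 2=-25*s^3 - 135*s^2 - 150*s - 40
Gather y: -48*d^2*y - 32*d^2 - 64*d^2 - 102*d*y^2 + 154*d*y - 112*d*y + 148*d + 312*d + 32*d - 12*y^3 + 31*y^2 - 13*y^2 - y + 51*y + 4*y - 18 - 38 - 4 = -96*d^2 + 492*d - 12*y^3 + y^2*(18 - 102*d) + y*(-48*d^2 + 42*d + 54) - 60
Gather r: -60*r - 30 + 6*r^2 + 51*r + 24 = 6*r^2 - 9*r - 6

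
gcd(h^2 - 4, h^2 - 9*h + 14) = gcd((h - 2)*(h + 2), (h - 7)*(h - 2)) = h - 2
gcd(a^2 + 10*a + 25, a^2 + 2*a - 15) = a + 5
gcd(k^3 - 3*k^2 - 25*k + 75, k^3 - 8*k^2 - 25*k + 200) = k^2 - 25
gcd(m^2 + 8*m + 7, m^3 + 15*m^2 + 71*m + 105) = m + 7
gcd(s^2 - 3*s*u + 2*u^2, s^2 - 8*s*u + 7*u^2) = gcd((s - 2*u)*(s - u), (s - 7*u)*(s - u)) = s - u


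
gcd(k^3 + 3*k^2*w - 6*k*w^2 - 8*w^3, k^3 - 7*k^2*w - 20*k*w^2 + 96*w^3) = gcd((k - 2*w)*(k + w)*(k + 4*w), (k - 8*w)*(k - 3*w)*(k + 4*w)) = k + 4*w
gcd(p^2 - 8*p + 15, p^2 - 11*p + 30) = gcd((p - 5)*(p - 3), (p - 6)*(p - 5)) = p - 5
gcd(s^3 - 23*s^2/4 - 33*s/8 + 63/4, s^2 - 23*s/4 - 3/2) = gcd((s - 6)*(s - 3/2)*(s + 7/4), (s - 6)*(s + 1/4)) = s - 6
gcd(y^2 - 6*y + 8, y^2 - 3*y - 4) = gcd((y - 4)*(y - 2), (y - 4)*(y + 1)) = y - 4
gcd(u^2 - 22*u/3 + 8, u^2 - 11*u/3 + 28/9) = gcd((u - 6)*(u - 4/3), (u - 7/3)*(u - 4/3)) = u - 4/3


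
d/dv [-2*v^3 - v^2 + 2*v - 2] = -6*v^2 - 2*v + 2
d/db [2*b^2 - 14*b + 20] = 4*b - 14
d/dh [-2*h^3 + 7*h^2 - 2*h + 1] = -6*h^2 + 14*h - 2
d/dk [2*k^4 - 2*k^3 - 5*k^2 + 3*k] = 8*k^3 - 6*k^2 - 10*k + 3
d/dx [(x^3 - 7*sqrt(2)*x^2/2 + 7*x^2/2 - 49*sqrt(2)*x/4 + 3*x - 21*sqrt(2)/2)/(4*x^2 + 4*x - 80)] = (4*x^4 + 8*x^3 - 238*x^2 + 35*sqrt(2)*x^2 - 560*x + 644*sqrt(2)*x - 240 + 1022*sqrt(2))/(16*(x^4 + 2*x^3 - 39*x^2 - 40*x + 400))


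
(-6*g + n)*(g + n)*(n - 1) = -6*g^2*n + 6*g^2 - 5*g*n^2 + 5*g*n + n^3 - n^2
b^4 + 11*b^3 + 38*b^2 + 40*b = b*(b + 2)*(b + 4)*(b + 5)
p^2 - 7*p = p*(p - 7)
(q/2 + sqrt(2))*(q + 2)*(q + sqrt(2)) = q^3/2 + q^2 + 3*sqrt(2)*q^2/2 + 2*q + 3*sqrt(2)*q + 4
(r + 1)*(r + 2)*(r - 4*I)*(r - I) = r^4 + 3*r^3 - 5*I*r^3 - 2*r^2 - 15*I*r^2 - 12*r - 10*I*r - 8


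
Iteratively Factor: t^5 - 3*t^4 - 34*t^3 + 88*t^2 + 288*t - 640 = (t - 5)*(t^4 + 2*t^3 - 24*t^2 - 32*t + 128) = (t - 5)*(t + 4)*(t^3 - 2*t^2 - 16*t + 32) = (t - 5)*(t - 2)*(t + 4)*(t^2 - 16) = (t - 5)*(t - 2)*(t + 4)^2*(t - 4)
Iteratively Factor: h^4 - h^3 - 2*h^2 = (h)*(h^3 - h^2 - 2*h) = h*(h + 1)*(h^2 - 2*h) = h^2*(h + 1)*(h - 2)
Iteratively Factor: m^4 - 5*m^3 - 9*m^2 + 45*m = (m + 3)*(m^3 - 8*m^2 + 15*m) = (m - 3)*(m + 3)*(m^2 - 5*m) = m*(m - 3)*(m + 3)*(m - 5)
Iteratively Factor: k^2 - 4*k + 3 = (k - 3)*(k - 1)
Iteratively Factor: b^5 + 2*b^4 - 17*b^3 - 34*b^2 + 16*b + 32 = (b + 1)*(b^4 + b^3 - 18*b^2 - 16*b + 32) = (b - 4)*(b + 1)*(b^3 + 5*b^2 + 2*b - 8) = (b - 4)*(b + 1)*(b + 2)*(b^2 + 3*b - 4) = (b - 4)*(b - 1)*(b + 1)*(b + 2)*(b + 4)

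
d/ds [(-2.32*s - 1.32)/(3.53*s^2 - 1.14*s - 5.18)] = (8.1896*s^2 + 9.3192*s + 10.5128)/(12.4609*s^4 - 8.0484*s^3 - 35.2712*s^2 + 11.8104*s + 26.8324)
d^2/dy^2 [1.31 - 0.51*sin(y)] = 0.51*sin(y)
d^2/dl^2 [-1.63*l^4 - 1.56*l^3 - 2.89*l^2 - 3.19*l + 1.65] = -19.56*l^2 - 9.36*l - 5.78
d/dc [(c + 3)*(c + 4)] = 2*c + 7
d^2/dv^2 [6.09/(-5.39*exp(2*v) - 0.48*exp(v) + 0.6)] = (-6.09*(10.78*exp(v) + 0.48)*(21.56*exp(v) + 0.96)*exp(v) + (131.3004*exp(v) + 2.9232)*(5.39*exp(2*v) + 0.48*exp(v) - 0.6))*exp(v)/(5.39*exp(2*v) + 0.48*exp(v) - 0.6)^3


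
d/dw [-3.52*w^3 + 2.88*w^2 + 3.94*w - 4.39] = -10.56*w^2 + 5.76*w + 3.94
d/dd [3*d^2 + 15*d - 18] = 6*d + 15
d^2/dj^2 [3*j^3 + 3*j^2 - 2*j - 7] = 18*j + 6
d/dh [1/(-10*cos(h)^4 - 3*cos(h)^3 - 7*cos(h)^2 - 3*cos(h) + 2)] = -(44*cos(h) + 9*cos(2*h)/2 + 10*cos(3*h) + 15/2)*sin(h)/(10*cos(h)^4 + 3*cos(h)^3 + 7*cos(h)^2 + 3*cos(h) - 2)^2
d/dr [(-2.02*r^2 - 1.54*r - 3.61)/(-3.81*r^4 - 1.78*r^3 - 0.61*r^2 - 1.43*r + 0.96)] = (-15.3924*r^5 - 21.1978*r^4 - 60.4988*r^3 - 17.3282*r^2 - 8.2826*r - 6.6407)/(14.5161*r^8 + 13.5636*r^7 + 7.8166*r^6 + 13.0682*r^5 - 1.8523*r^4 - 1.673*r^3 + 0.8737*r^2 - 2.7456*r + 0.9216)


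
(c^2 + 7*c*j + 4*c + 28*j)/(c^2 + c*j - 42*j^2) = (c + 4)/(c - 6*j)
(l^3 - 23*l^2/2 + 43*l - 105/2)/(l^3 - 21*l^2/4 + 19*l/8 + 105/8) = 4*(l - 5)/(4*l + 5)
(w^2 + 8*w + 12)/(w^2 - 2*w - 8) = (w + 6)/(w - 4)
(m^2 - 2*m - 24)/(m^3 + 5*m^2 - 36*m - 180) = (m + 4)/(m^2 + 11*m + 30)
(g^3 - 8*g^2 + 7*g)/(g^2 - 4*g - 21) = g*(g - 1)/(g + 3)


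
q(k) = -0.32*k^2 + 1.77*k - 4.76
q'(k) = 1.77 - 0.64*k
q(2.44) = -2.35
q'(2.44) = 0.21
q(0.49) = -3.97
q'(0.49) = 1.46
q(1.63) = -2.73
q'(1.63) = 0.73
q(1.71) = -2.67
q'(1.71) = 0.68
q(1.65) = -2.71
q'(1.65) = 0.71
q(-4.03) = -17.09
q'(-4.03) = 4.35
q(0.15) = -4.50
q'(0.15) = 1.67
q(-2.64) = -11.66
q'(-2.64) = 3.46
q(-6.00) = -26.90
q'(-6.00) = 5.61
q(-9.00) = -46.61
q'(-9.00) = 7.53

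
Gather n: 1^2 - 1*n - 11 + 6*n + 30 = 5*n + 20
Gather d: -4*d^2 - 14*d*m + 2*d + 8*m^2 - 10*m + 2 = -4*d^2 + d*(2 - 14*m) + 8*m^2 - 10*m + 2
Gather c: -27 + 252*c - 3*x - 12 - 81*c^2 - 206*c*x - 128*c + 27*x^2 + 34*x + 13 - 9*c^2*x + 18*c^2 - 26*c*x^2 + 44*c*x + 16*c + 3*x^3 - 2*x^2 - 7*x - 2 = c^2*(-9*x - 63) + c*(-26*x^2 - 162*x + 140) + 3*x^3 + 25*x^2 + 24*x - 28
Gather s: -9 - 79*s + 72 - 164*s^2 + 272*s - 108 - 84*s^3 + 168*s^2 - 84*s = -84*s^3 + 4*s^2 + 109*s - 45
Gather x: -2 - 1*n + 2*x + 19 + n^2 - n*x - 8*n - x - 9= n^2 - 9*n + x*(1 - n) + 8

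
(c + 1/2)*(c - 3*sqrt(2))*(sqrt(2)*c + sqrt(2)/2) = sqrt(2)*c^3 - 6*c^2 + sqrt(2)*c^2 - 6*c + sqrt(2)*c/4 - 3/2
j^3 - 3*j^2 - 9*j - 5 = (j - 5)*(j + 1)^2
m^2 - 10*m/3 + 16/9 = (m - 8/3)*(m - 2/3)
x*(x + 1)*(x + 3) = x^3 + 4*x^2 + 3*x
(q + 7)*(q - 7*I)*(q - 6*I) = q^3 + 7*q^2 - 13*I*q^2 - 42*q - 91*I*q - 294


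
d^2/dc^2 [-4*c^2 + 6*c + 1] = -8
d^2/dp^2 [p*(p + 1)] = 2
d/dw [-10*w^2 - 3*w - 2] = -20*w - 3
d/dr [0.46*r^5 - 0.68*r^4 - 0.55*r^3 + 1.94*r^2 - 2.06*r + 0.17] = 2.3*r^4 - 2.72*r^3 - 1.65*r^2 + 3.88*r - 2.06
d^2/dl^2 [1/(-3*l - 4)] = -18/(3*l + 4)^3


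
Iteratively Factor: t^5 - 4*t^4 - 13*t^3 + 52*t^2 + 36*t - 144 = (t - 2)*(t^4 - 2*t^3 - 17*t^2 + 18*t + 72) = (t - 4)*(t - 2)*(t^3 + 2*t^2 - 9*t - 18) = (t - 4)*(t - 3)*(t - 2)*(t^2 + 5*t + 6) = (t - 4)*(t - 3)*(t - 2)*(t + 3)*(t + 2)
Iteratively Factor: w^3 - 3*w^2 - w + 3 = (w + 1)*(w^2 - 4*w + 3) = (w - 3)*(w + 1)*(w - 1)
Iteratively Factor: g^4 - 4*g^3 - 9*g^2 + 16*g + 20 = (g - 5)*(g^3 + g^2 - 4*g - 4) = (g - 5)*(g + 2)*(g^2 - g - 2) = (g - 5)*(g - 2)*(g + 2)*(g + 1)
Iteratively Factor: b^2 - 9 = (b + 3)*(b - 3)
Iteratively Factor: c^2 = (c)*(c)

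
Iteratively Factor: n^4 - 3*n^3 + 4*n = (n + 1)*(n^3 - 4*n^2 + 4*n) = n*(n + 1)*(n^2 - 4*n + 4) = n*(n - 2)*(n + 1)*(n - 2)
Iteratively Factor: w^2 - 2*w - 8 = (w - 4)*(w + 2)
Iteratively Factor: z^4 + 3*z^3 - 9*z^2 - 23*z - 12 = (z - 3)*(z^3 + 6*z^2 + 9*z + 4) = (z - 3)*(z + 4)*(z^2 + 2*z + 1) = (z - 3)*(z + 1)*(z + 4)*(z + 1)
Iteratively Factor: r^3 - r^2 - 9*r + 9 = (r + 3)*(r^2 - 4*r + 3) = (r - 1)*(r + 3)*(r - 3)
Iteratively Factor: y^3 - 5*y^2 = (y)*(y^2 - 5*y) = y^2*(y - 5)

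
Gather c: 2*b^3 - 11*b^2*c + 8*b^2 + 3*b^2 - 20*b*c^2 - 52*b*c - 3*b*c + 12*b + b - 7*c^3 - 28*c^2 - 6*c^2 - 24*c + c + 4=2*b^3 + 11*b^2 + 13*b - 7*c^3 + c^2*(-20*b - 34) + c*(-11*b^2 - 55*b - 23) + 4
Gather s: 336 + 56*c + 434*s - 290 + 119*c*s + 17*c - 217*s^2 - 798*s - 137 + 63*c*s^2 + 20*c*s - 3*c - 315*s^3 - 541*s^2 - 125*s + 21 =70*c - 315*s^3 + s^2*(63*c - 758) + s*(139*c - 489) - 70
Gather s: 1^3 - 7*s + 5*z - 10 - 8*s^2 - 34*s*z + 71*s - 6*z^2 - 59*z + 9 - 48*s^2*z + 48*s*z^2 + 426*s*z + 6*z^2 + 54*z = s^2*(-48*z - 8) + s*(48*z^2 + 392*z + 64)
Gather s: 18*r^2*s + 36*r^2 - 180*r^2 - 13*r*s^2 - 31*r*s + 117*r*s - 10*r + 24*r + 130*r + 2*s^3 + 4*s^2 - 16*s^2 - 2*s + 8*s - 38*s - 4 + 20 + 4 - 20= -144*r^2 + 144*r + 2*s^3 + s^2*(-13*r - 12) + s*(18*r^2 + 86*r - 32)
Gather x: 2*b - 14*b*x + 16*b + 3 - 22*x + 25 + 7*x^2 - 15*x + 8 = 18*b + 7*x^2 + x*(-14*b - 37) + 36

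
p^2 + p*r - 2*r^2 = (p - r)*(p + 2*r)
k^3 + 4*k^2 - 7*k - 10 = (k - 2)*(k + 1)*(k + 5)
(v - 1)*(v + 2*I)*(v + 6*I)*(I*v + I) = I*v^4 - 8*v^3 - 13*I*v^2 + 8*v + 12*I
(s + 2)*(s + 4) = s^2 + 6*s + 8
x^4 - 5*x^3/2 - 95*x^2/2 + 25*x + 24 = (x - 8)*(x - 1)*(x + 1/2)*(x + 6)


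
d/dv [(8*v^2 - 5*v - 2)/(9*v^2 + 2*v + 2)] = (61*v^2 + 68*v - 6)/(81*v^4 + 36*v^3 + 40*v^2 + 8*v + 4)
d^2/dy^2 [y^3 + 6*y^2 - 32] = 6*y + 12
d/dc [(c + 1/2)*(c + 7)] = 2*c + 15/2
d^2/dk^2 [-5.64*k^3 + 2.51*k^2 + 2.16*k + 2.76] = 5.02 - 33.84*k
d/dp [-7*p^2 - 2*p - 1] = -14*p - 2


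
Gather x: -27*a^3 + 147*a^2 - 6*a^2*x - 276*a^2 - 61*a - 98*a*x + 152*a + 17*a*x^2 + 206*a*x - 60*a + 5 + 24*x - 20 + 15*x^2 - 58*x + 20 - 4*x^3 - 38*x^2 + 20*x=-27*a^3 - 129*a^2 + 31*a - 4*x^3 + x^2*(17*a - 23) + x*(-6*a^2 + 108*a - 14) + 5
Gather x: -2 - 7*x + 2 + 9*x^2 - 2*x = 9*x^2 - 9*x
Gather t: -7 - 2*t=-2*t - 7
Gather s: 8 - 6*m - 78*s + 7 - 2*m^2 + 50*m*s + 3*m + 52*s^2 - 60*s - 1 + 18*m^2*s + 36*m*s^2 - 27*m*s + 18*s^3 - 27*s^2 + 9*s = -2*m^2 - 3*m + 18*s^3 + s^2*(36*m + 25) + s*(18*m^2 + 23*m - 129) + 14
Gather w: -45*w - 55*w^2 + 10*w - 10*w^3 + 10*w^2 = -10*w^3 - 45*w^2 - 35*w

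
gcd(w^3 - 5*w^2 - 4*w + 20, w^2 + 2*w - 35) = w - 5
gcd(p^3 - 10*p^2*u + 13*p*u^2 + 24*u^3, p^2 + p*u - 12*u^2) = p - 3*u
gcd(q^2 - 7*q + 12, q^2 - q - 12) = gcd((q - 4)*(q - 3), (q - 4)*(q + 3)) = q - 4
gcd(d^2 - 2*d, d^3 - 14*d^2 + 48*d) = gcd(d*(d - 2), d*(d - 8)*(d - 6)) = d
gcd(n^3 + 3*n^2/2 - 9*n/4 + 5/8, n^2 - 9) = 1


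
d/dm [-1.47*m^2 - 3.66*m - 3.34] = -2.94*m - 3.66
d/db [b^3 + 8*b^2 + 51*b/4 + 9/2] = 3*b^2 + 16*b + 51/4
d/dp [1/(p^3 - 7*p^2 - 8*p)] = (-3*p^2 + 14*p + 8)/(p^2*(-p^2 + 7*p + 8)^2)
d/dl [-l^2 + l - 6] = 1 - 2*l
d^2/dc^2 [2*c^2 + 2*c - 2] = 4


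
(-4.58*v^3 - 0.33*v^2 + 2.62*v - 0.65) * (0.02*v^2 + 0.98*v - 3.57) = -0.0916*v^5 - 4.495*v^4 + 16.0796*v^3 + 3.7327*v^2 - 9.9904*v + 2.3205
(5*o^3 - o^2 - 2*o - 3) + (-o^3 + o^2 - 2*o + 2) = 4*o^3 - 4*o - 1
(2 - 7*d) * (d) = -7*d^2 + 2*d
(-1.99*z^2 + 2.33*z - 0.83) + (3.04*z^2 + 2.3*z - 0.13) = 1.05*z^2 + 4.63*z - 0.96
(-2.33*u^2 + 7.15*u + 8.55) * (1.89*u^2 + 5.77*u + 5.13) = -4.4037*u^4 + 0.0694000000000017*u^3 + 45.4621*u^2 + 86.013*u + 43.8615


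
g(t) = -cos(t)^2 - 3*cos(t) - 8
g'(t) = 2*sin(t)*cos(t) + 3*sin(t)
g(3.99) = -6.45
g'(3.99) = -1.26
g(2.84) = -6.05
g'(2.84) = 0.32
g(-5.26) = -9.83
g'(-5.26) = 3.45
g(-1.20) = -9.22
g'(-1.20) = -3.47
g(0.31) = -11.76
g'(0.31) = 1.50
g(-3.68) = -6.16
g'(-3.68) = 0.66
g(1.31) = -8.84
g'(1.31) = 3.40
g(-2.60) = -6.16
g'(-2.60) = -0.66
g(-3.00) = -6.01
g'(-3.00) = -0.14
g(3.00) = -6.01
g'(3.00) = 0.14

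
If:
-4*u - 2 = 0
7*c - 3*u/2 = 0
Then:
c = -3/28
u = -1/2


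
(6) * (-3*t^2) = -18*t^2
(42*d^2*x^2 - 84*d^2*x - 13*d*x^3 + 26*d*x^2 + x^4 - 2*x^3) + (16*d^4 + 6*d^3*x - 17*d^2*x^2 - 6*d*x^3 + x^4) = 16*d^4 + 6*d^3*x + 25*d^2*x^2 - 84*d^2*x - 19*d*x^3 + 26*d*x^2 + 2*x^4 - 2*x^3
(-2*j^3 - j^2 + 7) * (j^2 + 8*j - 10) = -2*j^5 - 17*j^4 + 12*j^3 + 17*j^2 + 56*j - 70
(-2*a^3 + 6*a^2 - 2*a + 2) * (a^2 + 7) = -2*a^5 + 6*a^4 - 16*a^3 + 44*a^2 - 14*a + 14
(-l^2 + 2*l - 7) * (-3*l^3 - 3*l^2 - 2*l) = 3*l^5 - 3*l^4 + 17*l^3 + 17*l^2 + 14*l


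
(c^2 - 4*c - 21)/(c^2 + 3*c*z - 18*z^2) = (c^2 - 4*c - 21)/(c^2 + 3*c*z - 18*z^2)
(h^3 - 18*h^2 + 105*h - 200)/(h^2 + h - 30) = (h^2 - 13*h + 40)/(h + 6)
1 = 1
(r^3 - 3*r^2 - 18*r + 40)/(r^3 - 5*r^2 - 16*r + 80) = (r - 2)/(r - 4)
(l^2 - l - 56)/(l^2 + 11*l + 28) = (l - 8)/(l + 4)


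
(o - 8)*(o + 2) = o^2 - 6*o - 16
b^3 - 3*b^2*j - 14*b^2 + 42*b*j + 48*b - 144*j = (b - 8)*(b - 6)*(b - 3*j)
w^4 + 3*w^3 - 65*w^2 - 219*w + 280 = (w - 8)*(w - 1)*(w + 5)*(w + 7)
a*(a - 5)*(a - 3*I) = a^3 - 5*a^2 - 3*I*a^2 + 15*I*a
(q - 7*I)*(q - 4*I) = q^2 - 11*I*q - 28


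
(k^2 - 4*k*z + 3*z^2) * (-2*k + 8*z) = -2*k^3 + 16*k^2*z - 38*k*z^2 + 24*z^3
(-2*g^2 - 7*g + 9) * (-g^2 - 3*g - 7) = 2*g^4 + 13*g^3 + 26*g^2 + 22*g - 63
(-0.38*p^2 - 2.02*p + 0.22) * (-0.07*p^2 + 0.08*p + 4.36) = 0.0266*p^4 + 0.111*p^3 - 1.8338*p^2 - 8.7896*p + 0.9592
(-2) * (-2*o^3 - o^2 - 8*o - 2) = 4*o^3 + 2*o^2 + 16*o + 4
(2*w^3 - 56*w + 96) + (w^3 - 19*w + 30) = 3*w^3 - 75*w + 126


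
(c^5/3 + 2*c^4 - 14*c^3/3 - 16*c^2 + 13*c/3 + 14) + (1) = c^5/3 + 2*c^4 - 14*c^3/3 - 16*c^2 + 13*c/3 + 15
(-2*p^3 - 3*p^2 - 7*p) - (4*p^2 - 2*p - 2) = -2*p^3 - 7*p^2 - 5*p + 2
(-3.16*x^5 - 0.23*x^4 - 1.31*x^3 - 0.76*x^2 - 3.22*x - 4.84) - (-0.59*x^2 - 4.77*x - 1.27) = -3.16*x^5 - 0.23*x^4 - 1.31*x^3 - 0.17*x^2 + 1.55*x - 3.57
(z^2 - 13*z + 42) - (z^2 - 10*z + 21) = 21 - 3*z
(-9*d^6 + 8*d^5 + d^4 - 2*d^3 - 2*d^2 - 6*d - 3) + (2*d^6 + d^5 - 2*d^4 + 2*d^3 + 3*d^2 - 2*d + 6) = -7*d^6 + 9*d^5 - d^4 + d^2 - 8*d + 3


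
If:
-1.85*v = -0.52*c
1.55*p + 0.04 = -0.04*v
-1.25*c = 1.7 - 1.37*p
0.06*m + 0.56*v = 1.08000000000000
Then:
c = -1.38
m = 21.61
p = -0.02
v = -0.39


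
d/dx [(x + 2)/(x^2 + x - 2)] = -1/(x^2 - 2*x + 1)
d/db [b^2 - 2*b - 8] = 2*b - 2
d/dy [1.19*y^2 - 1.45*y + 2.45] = 2.38*y - 1.45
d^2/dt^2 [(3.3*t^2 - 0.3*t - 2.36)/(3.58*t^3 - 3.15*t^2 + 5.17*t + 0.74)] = (84.5882400000002*t^6 - 23.0695200000001*t^5 - 709.132128*t^4 + 416.06244*t^3 - 346.893456*t^2 + 263.919552*t - 131.253088)/(45.882712*t^9 - 121.11498*t^8 + 305.350014*t^7 - 352.616007*t^6 + 390.896481*t^5 - 148.381971*t^4 + 71.762017*t^3 + 54.163338*t^2 + 8.493276*t + 0.405224)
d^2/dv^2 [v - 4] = 0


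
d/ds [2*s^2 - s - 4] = 4*s - 1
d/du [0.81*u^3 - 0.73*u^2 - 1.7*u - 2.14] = 2.43*u^2 - 1.46*u - 1.7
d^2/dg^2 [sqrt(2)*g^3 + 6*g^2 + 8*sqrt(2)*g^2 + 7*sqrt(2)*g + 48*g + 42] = 6*sqrt(2)*g + 12 + 16*sqrt(2)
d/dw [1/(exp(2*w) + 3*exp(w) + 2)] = (-2*exp(w) - 3)*exp(w)/(exp(2*w) + 3*exp(w) + 2)^2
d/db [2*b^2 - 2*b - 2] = 4*b - 2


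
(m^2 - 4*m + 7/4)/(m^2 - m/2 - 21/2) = (m - 1/2)/(m + 3)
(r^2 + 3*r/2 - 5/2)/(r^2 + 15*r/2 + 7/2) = (2*r^2 + 3*r - 5)/(2*r^2 + 15*r + 7)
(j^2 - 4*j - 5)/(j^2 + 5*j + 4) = (j - 5)/(j + 4)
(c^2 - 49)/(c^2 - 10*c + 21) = (c + 7)/(c - 3)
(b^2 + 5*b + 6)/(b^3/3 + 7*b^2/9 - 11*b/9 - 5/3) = 9*(b + 2)/(3*b^2 - 2*b - 5)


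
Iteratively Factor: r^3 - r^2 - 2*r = (r - 2)*(r^2 + r) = (r - 2)*(r + 1)*(r)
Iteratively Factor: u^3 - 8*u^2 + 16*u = (u - 4)*(u^2 - 4*u) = u*(u - 4)*(u - 4)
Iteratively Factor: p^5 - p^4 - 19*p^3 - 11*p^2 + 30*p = (p - 5)*(p^4 + 4*p^3 + p^2 - 6*p) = (p - 5)*(p + 2)*(p^3 + 2*p^2 - 3*p) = (p - 5)*(p + 2)*(p + 3)*(p^2 - p) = p*(p - 5)*(p + 2)*(p + 3)*(p - 1)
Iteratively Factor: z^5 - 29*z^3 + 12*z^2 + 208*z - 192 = (z - 1)*(z^4 + z^3 - 28*z^2 - 16*z + 192) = (z - 4)*(z - 1)*(z^3 + 5*z^2 - 8*z - 48) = (z - 4)*(z - 3)*(z - 1)*(z^2 + 8*z + 16) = (z - 4)*(z - 3)*(z - 1)*(z + 4)*(z + 4)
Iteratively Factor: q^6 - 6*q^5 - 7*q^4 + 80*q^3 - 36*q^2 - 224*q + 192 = (q - 2)*(q^5 - 4*q^4 - 15*q^3 + 50*q^2 + 64*q - 96) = (q - 4)*(q - 2)*(q^4 - 15*q^2 - 10*q + 24) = (q - 4)*(q - 2)*(q - 1)*(q^3 + q^2 - 14*q - 24) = (q - 4)*(q - 2)*(q - 1)*(q + 2)*(q^2 - q - 12) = (q - 4)^2*(q - 2)*(q - 1)*(q + 2)*(q + 3)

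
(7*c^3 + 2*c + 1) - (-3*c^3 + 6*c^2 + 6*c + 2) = 10*c^3 - 6*c^2 - 4*c - 1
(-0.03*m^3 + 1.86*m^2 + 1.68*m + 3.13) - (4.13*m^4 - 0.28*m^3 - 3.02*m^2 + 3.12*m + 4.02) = -4.13*m^4 + 0.25*m^3 + 4.88*m^2 - 1.44*m - 0.89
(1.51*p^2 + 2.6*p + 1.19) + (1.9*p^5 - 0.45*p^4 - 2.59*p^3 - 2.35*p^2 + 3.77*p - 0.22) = 1.9*p^5 - 0.45*p^4 - 2.59*p^3 - 0.84*p^2 + 6.37*p + 0.97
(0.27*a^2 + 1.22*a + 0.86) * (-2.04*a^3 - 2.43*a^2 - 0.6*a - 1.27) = -0.5508*a^5 - 3.1449*a^4 - 4.881*a^3 - 3.1647*a^2 - 2.0654*a - 1.0922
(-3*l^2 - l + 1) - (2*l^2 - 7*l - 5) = -5*l^2 + 6*l + 6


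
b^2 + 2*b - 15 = (b - 3)*(b + 5)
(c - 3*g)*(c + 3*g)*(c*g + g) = c^3*g + c^2*g - 9*c*g^3 - 9*g^3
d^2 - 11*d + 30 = (d - 6)*(d - 5)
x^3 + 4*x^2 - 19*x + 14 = (x - 2)*(x - 1)*(x + 7)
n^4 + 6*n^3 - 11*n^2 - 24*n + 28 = (n - 2)*(n - 1)*(n + 2)*(n + 7)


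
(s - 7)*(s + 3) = s^2 - 4*s - 21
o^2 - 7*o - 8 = (o - 8)*(o + 1)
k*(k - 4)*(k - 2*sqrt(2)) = k^3 - 4*k^2 - 2*sqrt(2)*k^2 + 8*sqrt(2)*k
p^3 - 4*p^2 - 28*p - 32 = (p - 8)*(p + 2)^2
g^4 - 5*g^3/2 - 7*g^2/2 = g^2*(g - 7/2)*(g + 1)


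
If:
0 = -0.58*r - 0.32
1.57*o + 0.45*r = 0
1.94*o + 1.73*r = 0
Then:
No Solution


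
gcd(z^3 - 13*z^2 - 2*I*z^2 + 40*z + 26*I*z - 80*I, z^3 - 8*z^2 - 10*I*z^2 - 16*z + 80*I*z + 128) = z^2 + z*(-8 - 2*I) + 16*I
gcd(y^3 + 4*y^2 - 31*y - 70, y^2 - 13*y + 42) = 1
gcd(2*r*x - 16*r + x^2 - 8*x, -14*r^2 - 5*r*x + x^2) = 2*r + x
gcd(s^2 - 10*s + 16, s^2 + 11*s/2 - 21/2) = 1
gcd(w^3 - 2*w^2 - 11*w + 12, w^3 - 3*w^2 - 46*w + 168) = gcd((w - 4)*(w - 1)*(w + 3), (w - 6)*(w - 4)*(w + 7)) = w - 4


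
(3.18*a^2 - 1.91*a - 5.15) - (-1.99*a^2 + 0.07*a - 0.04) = 5.17*a^2 - 1.98*a - 5.11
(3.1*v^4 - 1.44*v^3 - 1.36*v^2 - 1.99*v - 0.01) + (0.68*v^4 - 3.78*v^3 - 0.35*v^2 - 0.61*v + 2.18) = 3.78*v^4 - 5.22*v^3 - 1.71*v^2 - 2.6*v + 2.17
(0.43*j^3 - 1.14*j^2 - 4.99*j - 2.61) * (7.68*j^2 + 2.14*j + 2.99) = 3.3024*j^5 - 7.835*j^4 - 39.4771*j^3 - 34.132*j^2 - 20.5055*j - 7.8039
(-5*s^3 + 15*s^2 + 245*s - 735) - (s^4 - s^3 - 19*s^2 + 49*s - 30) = -s^4 - 4*s^3 + 34*s^2 + 196*s - 705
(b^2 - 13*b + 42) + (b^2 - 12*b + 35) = 2*b^2 - 25*b + 77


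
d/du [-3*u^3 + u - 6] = 1 - 9*u^2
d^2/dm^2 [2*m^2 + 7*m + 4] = 4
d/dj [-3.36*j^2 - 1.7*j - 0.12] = -6.72*j - 1.7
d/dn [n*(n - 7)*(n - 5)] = 3*n^2 - 24*n + 35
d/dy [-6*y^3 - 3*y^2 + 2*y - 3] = -18*y^2 - 6*y + 2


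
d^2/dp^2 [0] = 0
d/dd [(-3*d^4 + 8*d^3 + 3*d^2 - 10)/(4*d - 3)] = 2*(-18*d^4 + 50*d^3 - 30*d^2 - 9*d + 20)/(16*d^2 - 24*d + 9)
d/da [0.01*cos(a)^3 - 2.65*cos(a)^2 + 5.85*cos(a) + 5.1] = (-0.03*cos(a)^2 + 5.3*cos(a) - 5.85)*sin(a)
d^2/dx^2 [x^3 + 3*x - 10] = 6*x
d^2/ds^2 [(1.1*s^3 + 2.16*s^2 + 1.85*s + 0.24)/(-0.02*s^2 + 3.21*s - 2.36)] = (-1.30104260698261e-18*s^5 + 4.44089209850063e-16*s^4 - 22.844004*s^3 + 50.610096*s^2 - 36.142992*s - 57.013704)/(8.0e-6*s^6 - 0.003852*s^5 + 0.621078*s^4 - 33.985233*s^3 + 73.287204*s^2 - 53.635248*s + 13.144256)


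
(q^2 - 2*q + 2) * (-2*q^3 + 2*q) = -2*q^5 + 4*q^4 - 2*q^3 - 4*q^2 + 4*q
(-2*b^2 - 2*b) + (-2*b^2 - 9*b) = -4*b^2 - 11*b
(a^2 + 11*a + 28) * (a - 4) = a^3 + 7*a^2 - 16*a - 112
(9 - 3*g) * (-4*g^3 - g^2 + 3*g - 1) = 12*g^4 - 33*g^3 - 18*g^2 + 30*g - 9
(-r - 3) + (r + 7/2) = 1/2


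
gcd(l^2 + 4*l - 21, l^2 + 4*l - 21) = l^2 + 4*l - 21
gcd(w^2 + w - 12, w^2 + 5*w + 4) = w + 4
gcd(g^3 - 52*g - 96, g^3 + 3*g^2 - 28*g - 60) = g^2 + 8*g + 12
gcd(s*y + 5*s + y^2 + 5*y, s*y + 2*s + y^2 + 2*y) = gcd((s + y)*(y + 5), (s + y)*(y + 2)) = s + y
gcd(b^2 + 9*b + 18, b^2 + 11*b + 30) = b + 6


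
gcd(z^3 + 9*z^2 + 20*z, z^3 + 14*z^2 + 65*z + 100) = z^2 + 9*z + 20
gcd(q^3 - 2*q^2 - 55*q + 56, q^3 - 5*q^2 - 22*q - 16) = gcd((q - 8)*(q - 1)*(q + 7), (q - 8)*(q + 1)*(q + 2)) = q - 8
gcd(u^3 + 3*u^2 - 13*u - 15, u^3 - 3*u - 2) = u + 1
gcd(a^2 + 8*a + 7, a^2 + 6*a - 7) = a + 7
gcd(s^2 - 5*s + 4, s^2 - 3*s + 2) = s - 1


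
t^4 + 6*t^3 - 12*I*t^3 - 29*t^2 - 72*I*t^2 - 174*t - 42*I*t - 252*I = (t + 6)*(t - 7*I)*(t - 6*I)*(t + I)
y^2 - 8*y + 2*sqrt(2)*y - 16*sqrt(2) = (y - 8)*(y + 2*sqrt(2))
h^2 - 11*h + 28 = (h - 7)*(h - 4)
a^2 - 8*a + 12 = (a - 6)*(a - 2)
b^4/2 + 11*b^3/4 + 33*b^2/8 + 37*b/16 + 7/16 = (b/2 + 1/4)*(b + 1/2)*(b + 1)*(b + 7/2)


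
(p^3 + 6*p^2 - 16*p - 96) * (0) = 0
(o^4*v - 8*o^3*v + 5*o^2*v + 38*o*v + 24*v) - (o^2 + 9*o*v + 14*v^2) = o^4*v - 8*o^3*v + 5*o^2*v - o^2 + 29*o*v - 14*v^2 + 24*v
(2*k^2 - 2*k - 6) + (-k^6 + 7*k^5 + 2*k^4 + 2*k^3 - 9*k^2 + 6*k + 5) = -k^6 + 7*k^5 + 2*k^4 + 2*k^3 - 7*k^2 + 4*k - 1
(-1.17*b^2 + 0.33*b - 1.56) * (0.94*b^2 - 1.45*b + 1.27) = -1.0998*b^4 + 2.0067*b^3 - 3.4308*b^2 + 2.6811*b - 1.9812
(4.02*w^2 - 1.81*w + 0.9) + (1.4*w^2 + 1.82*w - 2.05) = 5.42*w^2 + 0.01*w - 1.15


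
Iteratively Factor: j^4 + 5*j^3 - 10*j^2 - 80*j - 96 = (j + 3)*(j^3 + 2*j^2 - 16*j - 32) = (j - 4)*(j + 3)*(j^2 + 6*j + 8) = (j - 4)*(j + 3)*(j + 4)*(j + 2)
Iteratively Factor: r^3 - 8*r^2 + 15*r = (r - 5)*(r^2 - 3*r) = r*(r - 5)*(r - 3)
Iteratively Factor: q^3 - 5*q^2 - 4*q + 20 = (q - 5)*(q^2 - 4) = (q - 5)*(q - 2)*(q + 2)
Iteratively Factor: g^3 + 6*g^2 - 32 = (g - 2)*(g^2 + 8*g + 16) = (g - 2)*(g + 4)*(g + 4)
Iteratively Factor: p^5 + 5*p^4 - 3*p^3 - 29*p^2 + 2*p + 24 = (p + 3)*(p^4 + 2*p^3 - 9*p^2 - 2*p + 8) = (p + 1)*(p + 3)*(p^3 + p^2 - 10*p + 8) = (p + 1)*(p + 3)*(p + 4)*(p^2 - 3*p + 2) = (p - 2)*(p + 1)*(p + 3)*(p + 4)*(p - 1)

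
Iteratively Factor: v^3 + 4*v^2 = (v)*(v^2 + 4*v) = v^2*(v + 4)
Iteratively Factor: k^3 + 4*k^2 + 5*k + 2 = (k + 1)*(k^2 + 3*k + 2) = (k + 1)*(k + 2)*(k + 1)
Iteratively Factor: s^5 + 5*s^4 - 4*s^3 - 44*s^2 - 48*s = (s + 2)*(s^4 + 3*s^3 - 10*s^2 - 24*s) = (s - 3)*(s + 2)*(s^3 + 6*s^2 + 8*s) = (s - 3)*(s + 2)^2*(s^2 + 4*s) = s*(s - 3)*(s + 2)^2*(s + 4)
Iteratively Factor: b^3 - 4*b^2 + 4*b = (b - 2)*(b^2 - 2*b) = b*(b - 2)*(b - 2)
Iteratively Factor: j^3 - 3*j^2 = (j - 3)*(j^2) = j*(j - 3)*(j)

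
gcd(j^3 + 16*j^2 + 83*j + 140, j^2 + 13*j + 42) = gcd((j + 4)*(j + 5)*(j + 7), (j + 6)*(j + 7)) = j + 7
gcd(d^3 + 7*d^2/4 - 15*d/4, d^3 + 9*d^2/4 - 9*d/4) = d^2 + 3*d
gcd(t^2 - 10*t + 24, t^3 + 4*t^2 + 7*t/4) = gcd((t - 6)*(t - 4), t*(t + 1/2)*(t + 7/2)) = 1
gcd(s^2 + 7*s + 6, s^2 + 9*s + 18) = s + 6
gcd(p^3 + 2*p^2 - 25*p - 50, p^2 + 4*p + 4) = p + 2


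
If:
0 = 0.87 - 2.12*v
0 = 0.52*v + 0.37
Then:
No Solution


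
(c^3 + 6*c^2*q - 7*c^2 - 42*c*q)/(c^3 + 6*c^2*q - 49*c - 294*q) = c/(c + 7)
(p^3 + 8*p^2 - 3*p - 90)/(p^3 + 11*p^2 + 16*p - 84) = (p^2 + 2*p - 15)/(p^2 + 5*p - 14)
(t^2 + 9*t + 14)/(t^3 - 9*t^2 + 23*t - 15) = (t^2 + 9*t + 14)/(t^3 - 9*t^2 + 23*t - 15)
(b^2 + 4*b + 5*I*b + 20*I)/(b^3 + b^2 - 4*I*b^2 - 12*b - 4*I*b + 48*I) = (b + 5*I)/(b^2 - b*(3 + 4*I) + 12*I)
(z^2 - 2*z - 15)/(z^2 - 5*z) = (z + 3)/z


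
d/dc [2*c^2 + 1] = 4*c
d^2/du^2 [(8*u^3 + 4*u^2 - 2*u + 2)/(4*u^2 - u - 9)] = 16*(35*u^3 + 93*u^2 + 213*u + 52)/(64*u^6 - 48*u^5 - 420*u^4 + 215*u^3 + 945*u^2 - 243*u - 729)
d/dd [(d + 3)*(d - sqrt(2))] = 2*d - sqrt(2) + 3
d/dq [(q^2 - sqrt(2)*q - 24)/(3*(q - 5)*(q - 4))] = (-9*q^2 + sqrt(2)*q^2 + 88*q - 216 - 20*sqrt(2))/(3*(q^4 - 18*q^3 + 121*q^2 - 360*q + 400))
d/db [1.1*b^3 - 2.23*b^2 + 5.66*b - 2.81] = 3.3*b^2 - 4.46*b + 5.66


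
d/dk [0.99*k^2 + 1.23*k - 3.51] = 1.98*k + 1.23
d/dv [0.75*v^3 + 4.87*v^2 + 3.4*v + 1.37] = 2.25*v^2 + 9.74*v + 3.4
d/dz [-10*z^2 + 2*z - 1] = 2 - 20*z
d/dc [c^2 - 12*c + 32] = 2*c - 12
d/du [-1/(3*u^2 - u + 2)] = (6*u - 1)/(3*u^2 - u + 2)^2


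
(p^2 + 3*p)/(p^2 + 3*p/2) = 2*(p + 3)/(2*p + 3)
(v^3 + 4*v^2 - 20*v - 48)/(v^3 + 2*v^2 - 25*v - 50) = (v^2 + 2*v - 24)/(v^2 - 25)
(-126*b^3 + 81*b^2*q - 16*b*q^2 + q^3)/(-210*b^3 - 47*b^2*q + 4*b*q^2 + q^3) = (18*b^2 - 9*b*q + q^2)/(30*b^2 + 11*b*q + q^2)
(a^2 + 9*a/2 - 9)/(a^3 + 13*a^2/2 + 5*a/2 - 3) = (2*a - 3)/(2*a^2 + a - 1)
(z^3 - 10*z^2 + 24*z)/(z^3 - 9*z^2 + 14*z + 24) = z/(z + 1)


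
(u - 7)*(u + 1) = u^2 - 6*u - 7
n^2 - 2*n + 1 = (n - 1)^2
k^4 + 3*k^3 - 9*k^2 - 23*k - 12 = (k - 3)*(k + 1)^2*(k + 4)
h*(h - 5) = h^2 - 5*h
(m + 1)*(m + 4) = m^2 + 5*m + 4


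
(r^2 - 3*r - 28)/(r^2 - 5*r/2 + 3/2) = 2*(r^2 - 3*r - 28)/(2*r^2 - 5*r + 3)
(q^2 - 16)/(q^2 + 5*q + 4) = (q - 4)/(q + 1)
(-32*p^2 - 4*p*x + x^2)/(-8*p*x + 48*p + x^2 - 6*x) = (4*p + x)/(x - 6)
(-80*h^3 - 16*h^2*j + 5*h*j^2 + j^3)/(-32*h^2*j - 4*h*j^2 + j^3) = (20*h^2 - h*j - j^2)/(j*(8*h - j))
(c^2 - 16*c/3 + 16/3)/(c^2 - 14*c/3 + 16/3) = (3*c^2 - 16*c + 16)/(3*c^2 - 14*c + 16)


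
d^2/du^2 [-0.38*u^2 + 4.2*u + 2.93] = -0.760000000000000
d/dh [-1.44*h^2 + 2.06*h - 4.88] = 2.06 - 2.88*h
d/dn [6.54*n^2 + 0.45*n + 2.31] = 13.08*n + 0.45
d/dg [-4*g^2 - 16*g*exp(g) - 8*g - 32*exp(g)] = -16*g*exp(g) - 8*g - 48*exp(g) - 8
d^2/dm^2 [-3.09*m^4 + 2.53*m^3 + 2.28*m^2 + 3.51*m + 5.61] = -37.08*m^2 + 15.18*m + 4.56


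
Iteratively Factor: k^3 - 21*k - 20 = (k + 1)*(k^2 - k - 20) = (k - 5)*(k + 1)*(k + 4)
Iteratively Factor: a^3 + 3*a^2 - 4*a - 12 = (a - 2)*(a^2 + 5*a + 6) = (a - 2)*(a + 3)*(a + 2)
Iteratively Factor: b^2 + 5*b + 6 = (b + 3)*(b + 2)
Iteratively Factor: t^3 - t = (t)*(t^2 - 1) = t*(t + 1)*(t - 1)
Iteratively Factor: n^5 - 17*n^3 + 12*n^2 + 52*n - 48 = (n + 2)*(n^4 - 2*n^3 - 13*n^2 + 38*n - 24) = (n - 1)*(n + 2)*(n^3 - n^2 - 14*n + 24) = (n - 1)*(n + 2)*(n + 4)*(n^2 - 5*n + 6) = (n - 2)*(n - 1)*(n + 2)*(n + 4)*(n - 3)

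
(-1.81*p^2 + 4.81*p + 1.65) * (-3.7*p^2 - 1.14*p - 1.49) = 6.697*p^4 - 15.7336*p^3 - 8.8915*p^2 - 9.0479*p - 2.4585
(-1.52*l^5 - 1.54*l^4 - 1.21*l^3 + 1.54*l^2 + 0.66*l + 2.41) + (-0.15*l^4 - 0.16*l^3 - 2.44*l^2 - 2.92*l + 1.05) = -1.52*l^5 - 1.69*l^4 - 1.37*l^3 - 0.9*l^2 - 2.26*l + 3.46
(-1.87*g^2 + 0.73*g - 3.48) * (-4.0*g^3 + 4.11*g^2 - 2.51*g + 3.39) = 7.48*g^5 - 10.6057*g^4 + 21.614*g^3 - 22.4744*g^2 + 11.2095*g - 11.7972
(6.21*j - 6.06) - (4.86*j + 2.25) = 1.35*j - 8.31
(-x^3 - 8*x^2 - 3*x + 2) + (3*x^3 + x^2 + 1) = 2*x^3 - 7*x^2 - 3*x + 3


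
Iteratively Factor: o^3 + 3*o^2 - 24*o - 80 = (o + 4)*(o^2 - o - 20) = (o - 5)*(o + 4)*(o + 4)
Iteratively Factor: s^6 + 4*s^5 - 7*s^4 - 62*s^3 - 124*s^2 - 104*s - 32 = (s + 1)*(s^5 + 3*s^4 - 10*s^3 - 52*s^2 - 72*s - 32) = (s + 1)*(s + 2)*(s^4 + s^3 - 12*s^2 - 28*s - 16) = (s + 1)*(s + 2)^2*(s^3 - s^2 - 10*s - 8) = (s - 4)*(s + 1)*(s + 2)^2*(s^2 + 3*s + 2) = (s - 4)*(s + 1)^2*(s + 2)^2*(s + 2)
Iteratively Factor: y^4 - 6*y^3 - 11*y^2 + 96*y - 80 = (y + 4)*(y^3 - 10*y^2 + 29*y - 20) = (y - 5)*(y + 4)*(y^2 - 5*y + 4) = (y - 5)*(y - 1)*(y + 4)*(y - 4)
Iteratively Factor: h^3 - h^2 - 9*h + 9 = (h + 3)*(h^2 - 4*h + 3) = (h - 1)*(h + 3)*(h - 3)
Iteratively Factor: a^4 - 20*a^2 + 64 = (a + 2)*(a^3 - 2*a^2 - 16*a + 32) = (a - 2)*(a + 2)*(a^2 - 16) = (a - 4)*(a - 2)*(a + 2)*(a + 4)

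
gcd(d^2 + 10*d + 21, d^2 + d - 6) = d + 3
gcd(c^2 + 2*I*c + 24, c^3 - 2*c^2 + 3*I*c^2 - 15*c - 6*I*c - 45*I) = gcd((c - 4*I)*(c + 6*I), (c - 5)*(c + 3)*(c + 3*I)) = 1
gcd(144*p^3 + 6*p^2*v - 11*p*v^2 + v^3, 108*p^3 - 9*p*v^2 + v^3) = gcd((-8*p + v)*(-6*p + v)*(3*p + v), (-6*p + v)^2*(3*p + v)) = 18*p^2 + 3*p*v - v^2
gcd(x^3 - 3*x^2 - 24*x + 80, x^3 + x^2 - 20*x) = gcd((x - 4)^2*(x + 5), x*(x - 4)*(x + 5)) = x^2 + x - 20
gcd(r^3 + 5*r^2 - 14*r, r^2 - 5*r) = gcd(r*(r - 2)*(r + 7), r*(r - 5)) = r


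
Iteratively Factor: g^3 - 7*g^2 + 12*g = (g)*(g^2 - 7*g + 12) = g*(g - 3)*(g - 4)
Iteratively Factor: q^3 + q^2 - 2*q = (q - 1)*(q^2 + 2*q) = (q - 1)*(q + 2)*(q)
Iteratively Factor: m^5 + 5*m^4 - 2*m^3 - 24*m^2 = (m + 3)*(m^4 + 2*m^3 - 8*m^2) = (m - 2)*(m + 3)*(m^3 + 4*m^2) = (m - 2)*(m + 3)*(m + 4)*(m^2) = m*(m - 2)*(m + 3)*(m + 4)*(m)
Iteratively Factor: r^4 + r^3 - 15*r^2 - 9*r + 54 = (r - 2)*(r^3 + 3*r^2 - 9*r - 27) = (r - 2)*(r + 3)*(r^2 - 9) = (r - 2)*(r + 3)^2*(r - 3)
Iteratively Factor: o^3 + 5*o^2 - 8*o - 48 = (o + 4)*(o^2 + o - 12) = (o - 3)*(o + 4)*(o + 4)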